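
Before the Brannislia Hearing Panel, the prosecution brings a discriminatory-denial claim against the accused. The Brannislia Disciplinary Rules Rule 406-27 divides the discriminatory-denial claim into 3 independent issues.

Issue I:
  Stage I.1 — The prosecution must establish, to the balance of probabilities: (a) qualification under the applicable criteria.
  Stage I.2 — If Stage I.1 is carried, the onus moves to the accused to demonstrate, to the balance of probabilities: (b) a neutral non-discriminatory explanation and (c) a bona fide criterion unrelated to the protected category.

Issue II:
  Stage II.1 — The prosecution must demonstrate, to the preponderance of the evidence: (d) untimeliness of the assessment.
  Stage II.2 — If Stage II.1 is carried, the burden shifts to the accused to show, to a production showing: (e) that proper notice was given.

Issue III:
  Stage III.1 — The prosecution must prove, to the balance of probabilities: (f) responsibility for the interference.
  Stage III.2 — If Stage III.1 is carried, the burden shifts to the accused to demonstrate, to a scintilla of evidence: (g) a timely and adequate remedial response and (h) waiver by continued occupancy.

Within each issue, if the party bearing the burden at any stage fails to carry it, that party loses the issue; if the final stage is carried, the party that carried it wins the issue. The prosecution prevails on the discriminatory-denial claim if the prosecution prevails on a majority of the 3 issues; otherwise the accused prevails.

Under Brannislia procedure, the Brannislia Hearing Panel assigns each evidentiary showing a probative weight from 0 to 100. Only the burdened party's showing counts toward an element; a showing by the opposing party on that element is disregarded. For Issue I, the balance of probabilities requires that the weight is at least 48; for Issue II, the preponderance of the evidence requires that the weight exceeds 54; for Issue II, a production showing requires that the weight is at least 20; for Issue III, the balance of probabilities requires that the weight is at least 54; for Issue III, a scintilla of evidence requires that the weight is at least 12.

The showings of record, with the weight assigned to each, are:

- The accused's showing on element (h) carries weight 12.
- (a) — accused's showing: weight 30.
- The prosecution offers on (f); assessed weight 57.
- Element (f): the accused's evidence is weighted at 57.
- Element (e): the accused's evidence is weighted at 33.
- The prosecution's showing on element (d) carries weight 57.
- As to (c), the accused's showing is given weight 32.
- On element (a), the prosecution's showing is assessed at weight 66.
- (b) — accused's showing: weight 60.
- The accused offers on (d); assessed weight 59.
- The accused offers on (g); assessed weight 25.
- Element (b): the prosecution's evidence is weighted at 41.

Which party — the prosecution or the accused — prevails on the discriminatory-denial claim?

accused

— Issue I —
Stage I.1 (prosecution, the balance of probabilities, weight is at least 48): (a) 66 (accused's 30 disregarded) ≥ 48 — meets.
  Stage I.1 is satisfied; the onus moves to the accused.
Stage I.2 (accused, the balance of probabilities, weight is at least 48): (b) 60 (prosecution's 41 disregarded) ≥ 48 — meets; (c) 32 < 48 — fails.
  The accused does not carry Stage I.2.
The prosecution prevails on this issue.
— Issue II —
Stage II.1 (prosecution, the preponderance of the evidence, weight exceeds 54): (d) 57 (accused's 59 disregarded) > 54 — meets.
  Stage II.1 carried; the burden shifts to the accused.
Stage II.2 (accused, a production showing, weight is at least 20): (e) 33 ≥ 20 — meets.
  All elements met at the final stage.
All stages carried — the accused prevails on this issue.
— Issue III —
Stage III.1 — burden on prosecution; standard: the balance of probabilities (weight is at least 54).
    (f): 57 (accused's 57 disregarded) ≥ 54 [met]
  Stage III.1 is satisfied; the onus moves to the accused.
Stage III.2 — burden on accused; standard: a scintilla of evidence (weight is at least 12).
    (g): 25 ≥ 12 [met]
    (h): 12 ≥ 12 [met]
  The accused carries the last stage.
All stages carried — the accused prevails on this issue.
Per-issue: Issue I → prosecution; Issue II → accused; Issue III → accused. The prosecution must prevail on a majority of issues; overall, the accused prevails.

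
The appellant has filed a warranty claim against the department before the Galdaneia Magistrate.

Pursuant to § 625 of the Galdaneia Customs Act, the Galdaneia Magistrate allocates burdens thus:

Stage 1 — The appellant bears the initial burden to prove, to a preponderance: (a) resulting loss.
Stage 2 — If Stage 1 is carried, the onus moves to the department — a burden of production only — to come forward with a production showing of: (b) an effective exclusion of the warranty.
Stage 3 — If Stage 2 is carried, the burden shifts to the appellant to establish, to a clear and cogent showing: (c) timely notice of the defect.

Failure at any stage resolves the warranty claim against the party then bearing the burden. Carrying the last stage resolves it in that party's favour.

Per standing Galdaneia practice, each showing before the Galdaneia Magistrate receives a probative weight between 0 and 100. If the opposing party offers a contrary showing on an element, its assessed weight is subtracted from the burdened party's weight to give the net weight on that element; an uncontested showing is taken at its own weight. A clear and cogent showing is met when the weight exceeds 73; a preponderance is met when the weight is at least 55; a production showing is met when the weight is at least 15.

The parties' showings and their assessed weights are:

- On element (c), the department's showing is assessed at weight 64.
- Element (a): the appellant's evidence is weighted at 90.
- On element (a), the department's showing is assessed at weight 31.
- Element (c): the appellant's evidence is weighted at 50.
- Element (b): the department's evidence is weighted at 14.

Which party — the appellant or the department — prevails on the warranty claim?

Stage 1 (appellant, a preponderance, weight is at least 55): (a) net 90−31=59 ≥ 55 — meets.
  All elements met. The burden passes to the department.
Stage 2 (department, a production showing, weight is at least 15): (b) 14 < 15 — fails.
  Stage 2 not carried; the department fails its burden.
The appellant prevails.

appellant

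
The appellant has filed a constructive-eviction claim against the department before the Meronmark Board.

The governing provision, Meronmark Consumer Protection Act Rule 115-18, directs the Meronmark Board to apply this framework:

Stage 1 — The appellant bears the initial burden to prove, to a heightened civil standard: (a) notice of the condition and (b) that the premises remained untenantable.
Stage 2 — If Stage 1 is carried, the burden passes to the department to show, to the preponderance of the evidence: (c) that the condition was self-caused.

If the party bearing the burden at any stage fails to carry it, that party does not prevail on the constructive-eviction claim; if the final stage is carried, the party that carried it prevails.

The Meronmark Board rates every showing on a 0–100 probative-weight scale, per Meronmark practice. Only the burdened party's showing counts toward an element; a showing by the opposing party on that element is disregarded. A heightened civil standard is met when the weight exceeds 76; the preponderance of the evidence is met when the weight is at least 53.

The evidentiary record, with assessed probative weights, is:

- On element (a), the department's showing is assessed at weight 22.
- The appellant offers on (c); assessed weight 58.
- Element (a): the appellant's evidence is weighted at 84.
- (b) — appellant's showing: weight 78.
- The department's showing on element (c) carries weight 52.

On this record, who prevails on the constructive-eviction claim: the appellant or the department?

appellant

Stage 1 — burden on appellant; standard: a heightened civil standard (weight exceeds 76).
    (a): 84 (department's 22 disregarded) > 76 [met]
    (b): 78 > 76 [met]
  Stage 1 carried; the burden shifts to the department.
Stage 2 — burden on department; standard: the preponderance of the evidence (weight is at least 53).
    (c): 52 (appellant's 58 disregarded) < 53 [not met]
  The department does not carry Stage 2.
The analysis ends at Stage 2; the appellant prevails.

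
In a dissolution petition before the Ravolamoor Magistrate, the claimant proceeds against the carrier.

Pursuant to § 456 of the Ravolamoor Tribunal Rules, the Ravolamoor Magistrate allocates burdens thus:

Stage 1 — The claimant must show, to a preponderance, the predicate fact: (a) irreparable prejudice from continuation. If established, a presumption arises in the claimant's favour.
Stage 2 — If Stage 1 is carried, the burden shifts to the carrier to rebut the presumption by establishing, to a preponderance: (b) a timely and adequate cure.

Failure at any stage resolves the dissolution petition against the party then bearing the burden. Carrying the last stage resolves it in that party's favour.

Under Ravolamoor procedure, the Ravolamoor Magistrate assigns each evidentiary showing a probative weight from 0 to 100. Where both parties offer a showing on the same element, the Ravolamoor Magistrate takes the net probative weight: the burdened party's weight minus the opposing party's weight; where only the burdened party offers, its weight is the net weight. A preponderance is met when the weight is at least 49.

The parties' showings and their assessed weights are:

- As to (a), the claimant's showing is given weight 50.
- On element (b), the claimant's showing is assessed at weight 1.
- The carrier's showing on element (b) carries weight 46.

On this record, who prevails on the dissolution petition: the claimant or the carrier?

claimant

At Stage 1 the claimant must meet a preponderance (weight is at least 49): on (a) the weight is 50, which does reach 49, so (a) meets the standard.
  Stage 1 is satisfied; the onus moves to the carrier.
At Stage 2 the carrier must meet a preponderance (weight is at least 49): on (b) the weight is 46 less the opposing 1 gives net 45, which does not reach 49, so (b) does not meet the standard.
  Not every element is met, so the carrier fails to carry Stage 2.
The claimant prevails.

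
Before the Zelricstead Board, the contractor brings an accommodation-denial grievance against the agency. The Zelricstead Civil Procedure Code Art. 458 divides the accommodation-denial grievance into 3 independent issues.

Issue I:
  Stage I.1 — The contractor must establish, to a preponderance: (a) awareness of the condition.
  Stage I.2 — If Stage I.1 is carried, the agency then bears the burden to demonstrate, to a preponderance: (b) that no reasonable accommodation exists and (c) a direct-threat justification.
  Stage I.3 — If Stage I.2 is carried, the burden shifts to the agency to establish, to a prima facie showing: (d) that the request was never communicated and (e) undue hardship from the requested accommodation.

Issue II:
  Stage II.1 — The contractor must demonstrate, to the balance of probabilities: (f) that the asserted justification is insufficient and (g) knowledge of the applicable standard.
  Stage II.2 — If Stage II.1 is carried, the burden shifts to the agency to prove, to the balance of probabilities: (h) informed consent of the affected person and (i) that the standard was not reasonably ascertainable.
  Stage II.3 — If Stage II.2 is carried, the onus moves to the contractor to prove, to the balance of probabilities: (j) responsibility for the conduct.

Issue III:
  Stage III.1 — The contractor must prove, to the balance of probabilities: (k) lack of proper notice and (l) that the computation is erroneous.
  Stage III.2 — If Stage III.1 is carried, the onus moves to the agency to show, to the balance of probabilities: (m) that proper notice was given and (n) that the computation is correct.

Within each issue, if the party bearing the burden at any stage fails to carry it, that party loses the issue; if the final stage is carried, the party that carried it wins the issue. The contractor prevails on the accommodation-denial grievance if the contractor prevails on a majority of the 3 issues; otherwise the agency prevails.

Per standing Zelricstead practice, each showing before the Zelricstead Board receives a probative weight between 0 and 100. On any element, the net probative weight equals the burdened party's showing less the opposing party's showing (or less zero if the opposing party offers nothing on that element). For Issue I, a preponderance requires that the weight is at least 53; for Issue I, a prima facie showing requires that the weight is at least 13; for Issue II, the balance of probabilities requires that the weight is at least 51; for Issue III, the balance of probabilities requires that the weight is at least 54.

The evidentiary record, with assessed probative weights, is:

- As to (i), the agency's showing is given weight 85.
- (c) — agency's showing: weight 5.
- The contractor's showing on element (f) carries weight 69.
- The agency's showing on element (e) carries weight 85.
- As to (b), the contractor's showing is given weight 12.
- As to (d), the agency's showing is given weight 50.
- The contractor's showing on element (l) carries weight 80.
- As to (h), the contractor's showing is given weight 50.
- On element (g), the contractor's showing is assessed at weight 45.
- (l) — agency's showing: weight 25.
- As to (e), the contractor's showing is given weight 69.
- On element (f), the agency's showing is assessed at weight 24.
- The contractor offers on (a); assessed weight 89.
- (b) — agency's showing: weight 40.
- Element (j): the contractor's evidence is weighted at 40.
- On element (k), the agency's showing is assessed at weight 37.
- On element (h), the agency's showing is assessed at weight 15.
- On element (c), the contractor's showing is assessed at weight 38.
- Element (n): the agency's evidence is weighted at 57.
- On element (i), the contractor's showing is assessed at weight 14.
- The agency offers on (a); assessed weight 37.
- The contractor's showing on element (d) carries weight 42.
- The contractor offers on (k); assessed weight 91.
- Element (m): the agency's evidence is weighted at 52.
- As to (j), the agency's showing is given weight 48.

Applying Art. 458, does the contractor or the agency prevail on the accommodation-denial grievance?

agency

— Issue I —
Stage I.1 (contractor, a preponderance, weight is at least 53): (a) net 89−37=52 < 53 — fails.
  Not every element is met, so the contractor fails to carry Stage I.1.
The agency prevails on this issue.
— Issue II —
At Stage II.1 the contractor must meet the balance of probabilities (weight is at least 51): on (f) the weight is 69 less the opposing 24 gives net 45, < 51, so (f) does not meet the standard; on (g) the weight is 45, < 51, so (g) does not meet the standard.
  Not every element is met, so the contractor fails to carry Stage II.1.
The agency prevails on this issue.
— Issue III —
Stage III.1 (contractor, the balance of probabilities, weight is at least 54): (k) net 91−37=54 ≥ 54 — meets; (l) net 80−25=55 ≥ 54 — meets.
  All elements met. The burden passes to the agency.
Stage III.2 (agency, the balance of probabilities, weight is at least 54): (m) 52 < 54 — fails; (n) 57 ≥ 54 — meets.
  Stage III.2 not carried; the agency fails its burden.
The analysis ends at Stage III.2; the contractor prevails on this issue.
Per-issue: Issue I → agency; Issue II → agency; Issue III → contractor. The contractor must prevail on a majority of issues; overall, the agency prevails.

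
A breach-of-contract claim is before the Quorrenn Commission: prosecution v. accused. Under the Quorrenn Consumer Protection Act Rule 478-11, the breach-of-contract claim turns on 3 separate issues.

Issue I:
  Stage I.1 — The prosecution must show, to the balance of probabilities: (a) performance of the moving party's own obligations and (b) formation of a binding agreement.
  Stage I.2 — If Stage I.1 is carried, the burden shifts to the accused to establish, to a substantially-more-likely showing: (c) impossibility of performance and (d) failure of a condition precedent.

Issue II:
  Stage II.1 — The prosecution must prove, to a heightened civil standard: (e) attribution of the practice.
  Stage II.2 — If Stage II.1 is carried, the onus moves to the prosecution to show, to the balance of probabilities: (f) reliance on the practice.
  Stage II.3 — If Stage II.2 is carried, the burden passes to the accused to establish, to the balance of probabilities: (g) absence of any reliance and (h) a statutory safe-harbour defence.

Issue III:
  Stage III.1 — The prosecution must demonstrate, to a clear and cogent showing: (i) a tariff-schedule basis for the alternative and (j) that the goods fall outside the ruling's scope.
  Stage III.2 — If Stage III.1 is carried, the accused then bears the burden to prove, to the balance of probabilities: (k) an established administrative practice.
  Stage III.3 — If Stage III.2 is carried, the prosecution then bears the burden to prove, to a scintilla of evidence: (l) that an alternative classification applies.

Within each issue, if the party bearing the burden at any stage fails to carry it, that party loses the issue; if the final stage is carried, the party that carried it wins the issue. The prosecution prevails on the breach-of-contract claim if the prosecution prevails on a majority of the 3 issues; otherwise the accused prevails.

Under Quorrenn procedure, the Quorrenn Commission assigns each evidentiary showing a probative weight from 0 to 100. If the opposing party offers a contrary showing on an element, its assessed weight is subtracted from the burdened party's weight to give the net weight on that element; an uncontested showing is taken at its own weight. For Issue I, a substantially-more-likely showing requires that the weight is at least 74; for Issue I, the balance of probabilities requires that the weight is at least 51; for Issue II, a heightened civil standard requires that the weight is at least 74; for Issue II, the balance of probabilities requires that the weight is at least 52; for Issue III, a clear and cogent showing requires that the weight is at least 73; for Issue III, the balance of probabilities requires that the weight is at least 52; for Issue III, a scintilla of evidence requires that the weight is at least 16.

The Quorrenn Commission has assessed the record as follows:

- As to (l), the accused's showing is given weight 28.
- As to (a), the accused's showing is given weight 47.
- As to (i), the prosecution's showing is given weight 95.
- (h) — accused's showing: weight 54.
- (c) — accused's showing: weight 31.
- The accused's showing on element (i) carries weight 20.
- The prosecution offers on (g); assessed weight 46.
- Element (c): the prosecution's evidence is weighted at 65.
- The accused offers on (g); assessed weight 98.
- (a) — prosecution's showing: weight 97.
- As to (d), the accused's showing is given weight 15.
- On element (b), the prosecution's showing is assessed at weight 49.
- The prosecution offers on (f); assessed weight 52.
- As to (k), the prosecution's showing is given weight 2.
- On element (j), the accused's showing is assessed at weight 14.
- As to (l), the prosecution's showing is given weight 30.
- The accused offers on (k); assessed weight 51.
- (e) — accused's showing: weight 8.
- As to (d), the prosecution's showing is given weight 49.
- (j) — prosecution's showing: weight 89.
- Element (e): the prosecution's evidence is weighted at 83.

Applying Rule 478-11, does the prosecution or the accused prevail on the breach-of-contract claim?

accused

— Issue I —
At Stage I.1 the prosecution must meet the balance of probabilities (weight is at least 51): on (a) the weight is 97 less the opposing 47 gives net 50, < 51, so (a) does not meet the standard; on (b) the weight is 49, which does not reach 51, so (b) does not meet the standard.
  The prosecution does not carry Stage I.1.
The analysis ends at Stage I.1; the accused prevails on this issue.
— Issue II —
Stage II.1 — burden on prosecution; standard: a heightened civil standard (weight is at least 74).
    (e): 83 − 8 = 75 ≥ 74 [met]
  All elements met. The prosecution retains the burden for Stage II.2.
Stage II.2 — burden on prosecution; standard: the balance of probabilities (weight is at least 52).
    (f): 52 ≥ 52 [met]
  Stage II.2 carried; the burden shifts to the accused.
Stage II.3 — burden on accused; standard: the balance of probabilities (weight is at least 52).
    (g): 98 − 46 = 52 ≥ 52 [met]
    (h): 54 ≥ 52 [met]
  All elements met at the final stage.
All stages carried — the accused prevails on this issue.
— Issue III —
Stage III.1 (prosecution, a clear and cogent showing, weight is at least 73): (i) net 95−20=75 ≥ 73 — meets; (j) net 89−14=75 ≥ 73 — meets.
  All elements met. The burden passes to the accused.
Stage III.2 (accused, the balance of probabilities, weight is at least 52): (k) net 51−2=49 < 52 — fails.
  Not every element is met, so the accused fails to carry Stage III.2.
The prosecution prevails on this issue.
Per-issue: Issue I → accused; Issue II → accused; Issue III → prosecution. The prosecution must prevail on a majority of issues; overall, the accused prevails.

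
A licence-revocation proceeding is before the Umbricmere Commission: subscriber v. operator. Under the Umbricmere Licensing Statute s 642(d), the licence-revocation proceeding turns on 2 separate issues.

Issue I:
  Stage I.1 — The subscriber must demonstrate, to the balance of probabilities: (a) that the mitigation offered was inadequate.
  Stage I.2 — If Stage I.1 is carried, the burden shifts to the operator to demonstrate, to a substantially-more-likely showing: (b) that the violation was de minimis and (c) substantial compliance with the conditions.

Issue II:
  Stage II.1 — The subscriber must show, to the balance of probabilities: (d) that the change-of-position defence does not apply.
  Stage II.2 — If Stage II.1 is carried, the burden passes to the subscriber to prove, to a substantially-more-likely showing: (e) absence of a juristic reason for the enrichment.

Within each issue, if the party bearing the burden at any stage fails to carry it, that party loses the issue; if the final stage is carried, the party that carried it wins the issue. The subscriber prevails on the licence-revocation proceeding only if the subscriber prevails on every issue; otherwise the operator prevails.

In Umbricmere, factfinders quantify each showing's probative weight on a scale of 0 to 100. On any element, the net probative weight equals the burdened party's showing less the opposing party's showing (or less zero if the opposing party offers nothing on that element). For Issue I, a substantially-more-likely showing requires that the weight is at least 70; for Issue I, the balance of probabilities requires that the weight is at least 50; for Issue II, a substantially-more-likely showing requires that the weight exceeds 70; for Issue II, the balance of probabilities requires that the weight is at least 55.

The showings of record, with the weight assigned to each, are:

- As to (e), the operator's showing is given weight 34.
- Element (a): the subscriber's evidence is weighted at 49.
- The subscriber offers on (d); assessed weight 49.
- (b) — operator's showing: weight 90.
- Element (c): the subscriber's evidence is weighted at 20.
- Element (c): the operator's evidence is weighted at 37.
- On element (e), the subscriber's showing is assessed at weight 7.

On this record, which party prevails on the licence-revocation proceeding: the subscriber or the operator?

— Issue I —
At Stage I.1 the subscriber must meet the balance of probabilities (weight is at least 50): on (a) the weight is 49, < 50, so (a) does not meet the standard.
  Not every element is met, so the subscriber fails to carry Stage I.1.
The analysis ends at Stage I.1; the operator prevails on this issue.
— Issue II —
At Stage II.1 the subscriber must meet the balance of probabilities (weight is at least 55): on (d) the weight is 49, < 55, so (d) does not meet the standard.
  Stage II.1 not carried; the subscriber fails its burden.
The operator prevails on this issue.
Per-issue: Issue I → operator; Issue II → operator. The subscriber must prevail on every issue; overall, the operator prevails.

operator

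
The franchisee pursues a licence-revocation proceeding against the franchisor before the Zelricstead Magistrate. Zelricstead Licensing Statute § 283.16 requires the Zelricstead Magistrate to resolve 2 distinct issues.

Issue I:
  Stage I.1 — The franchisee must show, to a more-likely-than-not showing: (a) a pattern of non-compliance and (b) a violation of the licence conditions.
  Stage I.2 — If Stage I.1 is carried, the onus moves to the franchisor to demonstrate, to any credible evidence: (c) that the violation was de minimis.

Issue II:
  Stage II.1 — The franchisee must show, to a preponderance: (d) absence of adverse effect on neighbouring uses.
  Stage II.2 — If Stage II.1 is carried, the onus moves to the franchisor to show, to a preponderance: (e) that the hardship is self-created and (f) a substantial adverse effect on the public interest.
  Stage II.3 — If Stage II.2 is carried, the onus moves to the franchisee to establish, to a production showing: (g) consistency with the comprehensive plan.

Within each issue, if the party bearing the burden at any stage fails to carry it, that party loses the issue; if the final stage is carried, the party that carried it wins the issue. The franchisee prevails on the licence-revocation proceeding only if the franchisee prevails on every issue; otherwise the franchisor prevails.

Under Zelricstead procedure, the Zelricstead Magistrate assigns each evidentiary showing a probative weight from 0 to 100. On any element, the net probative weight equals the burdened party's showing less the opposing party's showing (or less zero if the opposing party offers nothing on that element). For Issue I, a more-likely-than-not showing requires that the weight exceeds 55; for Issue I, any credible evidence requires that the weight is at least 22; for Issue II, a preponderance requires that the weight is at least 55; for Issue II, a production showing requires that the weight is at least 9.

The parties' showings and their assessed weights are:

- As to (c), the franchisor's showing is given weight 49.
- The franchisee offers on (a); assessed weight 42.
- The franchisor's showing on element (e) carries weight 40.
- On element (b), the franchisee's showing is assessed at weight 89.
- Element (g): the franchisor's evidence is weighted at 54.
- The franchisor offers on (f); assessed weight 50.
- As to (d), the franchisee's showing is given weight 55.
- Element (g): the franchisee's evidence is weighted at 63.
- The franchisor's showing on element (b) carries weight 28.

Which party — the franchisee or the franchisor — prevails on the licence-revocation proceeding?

— Issue I —
Stage I.1 (franchisee, a more-likely-than-not showing, weight exceeds 55): (a) 42 ≤ 55 — fails; (b) net 89−28=61 > 55 — meets.
  Not every element is met, so the franchisee fails to carry Stage I.1.
So the franchisor prevails on this issue.
— Issue II —
Stage II.1 (franchisee, a preponderance, weight is at least 55): (d) 55 ≥ 55 — meets.
  Stage II.1 carried; the burden shifts to the franchisor.
Stage II.2 (franchisor, a preponderance, weight is at least 55): (e) 40 < 55 — fails; (f) 50 < 55 — fails.
  Stage II.2 not carried; the franchisor fails its burden.
So the franchisee prevails on this issue.
Per-issue: Issue I → franchisor; Issue II → franchisee. The franchisee must prevail on every issue; overall, the franchisor prevails.

franchisor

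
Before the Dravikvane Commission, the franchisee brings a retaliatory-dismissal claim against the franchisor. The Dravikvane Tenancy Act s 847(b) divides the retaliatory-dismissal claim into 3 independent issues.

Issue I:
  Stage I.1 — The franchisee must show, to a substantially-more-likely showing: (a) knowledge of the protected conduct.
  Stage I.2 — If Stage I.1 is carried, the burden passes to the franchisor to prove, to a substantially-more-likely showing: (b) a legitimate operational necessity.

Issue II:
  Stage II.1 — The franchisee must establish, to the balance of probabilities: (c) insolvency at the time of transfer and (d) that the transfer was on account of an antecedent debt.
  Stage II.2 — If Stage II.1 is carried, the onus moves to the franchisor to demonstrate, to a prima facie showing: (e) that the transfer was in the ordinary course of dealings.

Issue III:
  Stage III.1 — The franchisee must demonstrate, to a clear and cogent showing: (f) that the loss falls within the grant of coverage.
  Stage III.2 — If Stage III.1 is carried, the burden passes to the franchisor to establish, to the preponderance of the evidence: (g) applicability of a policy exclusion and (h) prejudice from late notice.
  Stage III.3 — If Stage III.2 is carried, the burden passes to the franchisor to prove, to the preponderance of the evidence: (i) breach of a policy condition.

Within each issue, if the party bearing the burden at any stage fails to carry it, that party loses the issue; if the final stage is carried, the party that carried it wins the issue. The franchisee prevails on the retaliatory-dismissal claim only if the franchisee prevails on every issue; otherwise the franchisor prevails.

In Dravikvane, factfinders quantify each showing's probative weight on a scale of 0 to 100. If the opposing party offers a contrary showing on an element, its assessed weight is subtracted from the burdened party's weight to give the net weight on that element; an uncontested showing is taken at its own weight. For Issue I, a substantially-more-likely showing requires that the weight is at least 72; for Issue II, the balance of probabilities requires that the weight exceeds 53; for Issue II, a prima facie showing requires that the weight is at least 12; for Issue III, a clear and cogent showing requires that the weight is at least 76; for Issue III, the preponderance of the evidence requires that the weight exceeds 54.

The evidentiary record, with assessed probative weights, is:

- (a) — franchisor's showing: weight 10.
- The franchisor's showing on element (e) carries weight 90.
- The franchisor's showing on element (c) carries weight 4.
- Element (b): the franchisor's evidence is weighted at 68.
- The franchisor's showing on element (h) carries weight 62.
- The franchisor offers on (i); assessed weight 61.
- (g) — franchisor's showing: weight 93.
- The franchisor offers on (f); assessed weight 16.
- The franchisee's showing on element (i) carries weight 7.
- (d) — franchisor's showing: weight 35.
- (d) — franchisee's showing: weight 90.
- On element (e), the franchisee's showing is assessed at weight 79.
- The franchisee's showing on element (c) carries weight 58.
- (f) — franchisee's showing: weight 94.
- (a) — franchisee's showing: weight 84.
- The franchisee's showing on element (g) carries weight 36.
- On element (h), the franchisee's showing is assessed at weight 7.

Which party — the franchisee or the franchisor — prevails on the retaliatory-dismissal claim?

franchisee

— Issue I —
At Stage I.1 the franchisee must meet a substantially-more-likely showing (weight is at least 72): on (a) the weight is 84 less the opposing 10 gives net 74, which does reach 72, so (a) meets the standard.
  Stage I.1 is satisfied; the onus moves to the franchisor.
At Stage I.2 the franchisor must meet a substantially-more-likely showing (weight is at least 72): on (b) the weight is 68, which does not reach 72, so (b) does not meet the standard.
  The franchisor does not carry Stage I.2.
So the franchisee prevails on this issue.
— Issue II —
At Stage II.1 the franchisee must meet the balance of probabilities (weight exceeds 53): on (c) the weight is 58 less the opposing 4 gives net 54, > 53, so (c) meets the standard; on (d) the weight is 90 less the opposing 35 gives net 55, > 53, so (d) meets the standard.
  All elements met. The burden passes to the franchisor.
At Stage II.2 the franchisor must meet a prima facie showing (weight is at least 12): on (e) the weight is 90 less the opposing 79 gives net 11, < 12, so (e) does not meet the standard.
  The franchisor does not carry Stage II.2.
The franchisee prevails on this issue.
— Issue III —
Stage III.1 (franchisee, a clear and cogent showing, weight is at least 76): (f) net 94−16=78 ≥ 76 — meets.
  Stage III.1 carried; the burden shifts to the franchisor.
Stage III.2 (franchisor, the preponderance of the evidence, weight exceeds 54): (g) net 93−36=57 > 54 — meets; (h) net 62−7=55 > 54 — meets.
  Stage III.2 is satisfied; the franchisor continues to bear the burden.
Stage III.3 (franchisor, the preponderance of the evidence, weight exceeds 54): (i) net 61−7=54 ≤ 54 — fails.
  The franchisor does not carry Stage III.3.
So the franchisee prevails on this issue.
Per-issue: Issue I → franchisee; Issue II → franchisee; Issue III → franchisee. The franchisee must prevail on every issue; overall, the franchisee prevails.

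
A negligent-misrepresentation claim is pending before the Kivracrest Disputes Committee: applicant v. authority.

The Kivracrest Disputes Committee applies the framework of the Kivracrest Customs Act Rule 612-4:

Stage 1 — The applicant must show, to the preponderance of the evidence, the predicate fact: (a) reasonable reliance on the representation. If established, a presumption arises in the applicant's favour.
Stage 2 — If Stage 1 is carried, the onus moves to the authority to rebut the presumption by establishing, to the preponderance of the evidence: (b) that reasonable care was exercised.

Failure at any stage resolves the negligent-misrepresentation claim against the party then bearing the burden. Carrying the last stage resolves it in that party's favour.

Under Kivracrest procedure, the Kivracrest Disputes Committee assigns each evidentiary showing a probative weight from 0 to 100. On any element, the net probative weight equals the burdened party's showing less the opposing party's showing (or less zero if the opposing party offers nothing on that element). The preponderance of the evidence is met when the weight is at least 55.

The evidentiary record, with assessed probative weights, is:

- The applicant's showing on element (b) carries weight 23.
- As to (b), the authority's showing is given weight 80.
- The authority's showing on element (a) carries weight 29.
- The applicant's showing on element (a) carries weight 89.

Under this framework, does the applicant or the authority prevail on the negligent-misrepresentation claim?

authority

Stage 1 (applicant, the preponderance of the evidence, weight is at least 55): (a) net 89−29=60 ≥ 55 — meets.
  All elements met. The burden passes to the authority.
Stage 2 (authority, the preponderance of the evidence, weight is at least 55): (b) net 80−23=57 ≥ 55 — meets.
  All elements met at the final stage.
With every stage satisfied, the authority prevails.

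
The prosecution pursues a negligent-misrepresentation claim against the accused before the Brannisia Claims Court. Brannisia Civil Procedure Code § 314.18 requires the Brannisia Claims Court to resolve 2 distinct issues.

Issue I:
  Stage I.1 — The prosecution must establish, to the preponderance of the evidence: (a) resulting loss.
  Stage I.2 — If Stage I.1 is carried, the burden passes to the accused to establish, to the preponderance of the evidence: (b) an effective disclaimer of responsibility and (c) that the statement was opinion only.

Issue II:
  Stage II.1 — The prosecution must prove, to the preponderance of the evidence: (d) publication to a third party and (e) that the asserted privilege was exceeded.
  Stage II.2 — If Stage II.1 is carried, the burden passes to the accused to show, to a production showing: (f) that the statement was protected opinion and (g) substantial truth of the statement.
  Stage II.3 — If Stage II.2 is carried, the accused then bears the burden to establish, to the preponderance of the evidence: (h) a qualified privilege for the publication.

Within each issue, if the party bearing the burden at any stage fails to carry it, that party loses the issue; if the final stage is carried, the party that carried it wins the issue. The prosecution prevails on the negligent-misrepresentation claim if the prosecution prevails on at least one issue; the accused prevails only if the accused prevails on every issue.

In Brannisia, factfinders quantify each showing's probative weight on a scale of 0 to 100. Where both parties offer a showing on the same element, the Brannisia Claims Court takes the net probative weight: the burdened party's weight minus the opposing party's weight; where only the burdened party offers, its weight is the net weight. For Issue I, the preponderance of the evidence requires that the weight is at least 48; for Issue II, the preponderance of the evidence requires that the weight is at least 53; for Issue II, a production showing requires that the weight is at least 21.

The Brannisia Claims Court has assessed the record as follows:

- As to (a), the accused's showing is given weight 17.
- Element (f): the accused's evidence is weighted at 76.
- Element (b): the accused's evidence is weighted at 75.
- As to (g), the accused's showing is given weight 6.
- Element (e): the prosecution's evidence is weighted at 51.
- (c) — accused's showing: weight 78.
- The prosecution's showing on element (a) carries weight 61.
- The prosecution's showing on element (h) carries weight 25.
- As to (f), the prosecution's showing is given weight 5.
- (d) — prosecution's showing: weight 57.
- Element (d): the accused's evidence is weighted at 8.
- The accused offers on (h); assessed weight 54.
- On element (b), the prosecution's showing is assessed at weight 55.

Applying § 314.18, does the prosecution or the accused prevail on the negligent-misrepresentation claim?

accused

— Issue I —
Stage I.1 — burden on prosecution; standard: the preponderance of the evidence (weight is at least 48).
    (a): 61 − 17 = 44 < 48 [not met]
  Not every element is met, so the prosecution fails to carry Stage I.1.
So the accused prevails on this issue.
— Issue II —
At Stage II.1 the prosecution must meet the preponderance of the evidence (weight is at least 53): on (d) the weight is 57 less the opposing 8 gives net 49, < 53, so (d) does not meet the standard; on (e) the weight is 51, which does not reach 53, so (e) does not meet the standard.
  Stage II.1 not carried; the prosecution fails its burden.
So the accused prevails on this issue.
Per-issue: Issue I → accused; Issue II → accused. The prosecution must prevail on at least one issue; overall, the accused prevails.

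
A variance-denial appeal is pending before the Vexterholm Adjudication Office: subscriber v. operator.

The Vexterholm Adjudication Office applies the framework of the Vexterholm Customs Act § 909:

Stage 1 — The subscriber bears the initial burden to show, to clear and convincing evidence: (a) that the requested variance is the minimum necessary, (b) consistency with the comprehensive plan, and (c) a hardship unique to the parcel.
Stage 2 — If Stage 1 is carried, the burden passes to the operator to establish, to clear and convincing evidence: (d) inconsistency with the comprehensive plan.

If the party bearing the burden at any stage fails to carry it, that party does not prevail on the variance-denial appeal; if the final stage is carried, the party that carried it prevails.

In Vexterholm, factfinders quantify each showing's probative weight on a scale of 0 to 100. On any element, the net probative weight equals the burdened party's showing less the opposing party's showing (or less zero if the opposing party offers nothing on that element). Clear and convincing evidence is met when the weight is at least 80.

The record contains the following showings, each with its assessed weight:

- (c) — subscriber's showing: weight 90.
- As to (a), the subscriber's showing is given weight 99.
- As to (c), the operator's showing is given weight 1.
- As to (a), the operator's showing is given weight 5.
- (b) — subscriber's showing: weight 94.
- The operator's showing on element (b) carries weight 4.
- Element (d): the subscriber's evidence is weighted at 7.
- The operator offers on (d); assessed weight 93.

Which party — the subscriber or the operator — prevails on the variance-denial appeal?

operator

Stage 1 — burden on subscriber; standard: clear and convincing evidence (weight is at least 80).
    (a): 99 − 5 = 94 ≥ 80 [met]
    (b): 94 − 4 = 90 ≥ 80 [met]
    (c): 90 − 1 = 89 ≥ 80 [met]
  Stage 1 is satisfied; the onus moves to the operator.
Stage 2 — burden on operator; standard: clear and convincing evidence (weight is at least 80).
    (d): 93 − 7 = 86 ≥ 80 [met]
  All elements met at the final stage.
With every stage satisfied, the operator prevails.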